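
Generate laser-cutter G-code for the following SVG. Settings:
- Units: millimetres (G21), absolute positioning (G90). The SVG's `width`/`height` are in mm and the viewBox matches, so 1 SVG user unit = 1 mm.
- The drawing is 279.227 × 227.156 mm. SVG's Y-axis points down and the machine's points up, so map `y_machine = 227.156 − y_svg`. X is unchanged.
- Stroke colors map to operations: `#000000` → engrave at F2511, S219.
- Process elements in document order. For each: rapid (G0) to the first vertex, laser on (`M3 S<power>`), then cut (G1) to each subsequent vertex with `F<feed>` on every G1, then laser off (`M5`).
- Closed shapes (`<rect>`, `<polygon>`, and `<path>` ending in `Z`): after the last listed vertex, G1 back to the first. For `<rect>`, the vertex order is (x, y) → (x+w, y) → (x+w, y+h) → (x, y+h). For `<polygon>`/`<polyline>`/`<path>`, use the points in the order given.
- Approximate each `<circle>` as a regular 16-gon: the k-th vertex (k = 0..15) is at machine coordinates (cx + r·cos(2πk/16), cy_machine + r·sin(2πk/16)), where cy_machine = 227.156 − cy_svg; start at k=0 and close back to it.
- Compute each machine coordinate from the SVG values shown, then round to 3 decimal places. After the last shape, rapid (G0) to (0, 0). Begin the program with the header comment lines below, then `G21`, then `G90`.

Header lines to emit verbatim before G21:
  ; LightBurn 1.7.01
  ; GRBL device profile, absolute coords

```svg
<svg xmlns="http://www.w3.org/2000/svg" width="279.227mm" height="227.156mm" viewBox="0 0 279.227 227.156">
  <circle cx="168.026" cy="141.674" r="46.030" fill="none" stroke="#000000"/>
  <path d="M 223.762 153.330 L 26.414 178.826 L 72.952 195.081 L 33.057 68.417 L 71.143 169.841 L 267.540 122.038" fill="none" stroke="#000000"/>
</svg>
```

viewBox `0 0 279.227 227.156` with mm width/height → 1 unit = 1 mm. Flip: y_m = 227.156 − y_svg.

**Shape 1** — `<circle>` circle, stroke `#000000` → engrave (S219, F2511). Machine vertices: (214.056,85.482) → (210.552,103.097) → (200.574,118.030) → (185.641,128.008) → (168.026,131.512) → (150.411,128.008) → (135.478,118.030) → (125.500,103.097) → (121.996,85.482) → (125.500,67.867) → (135.478,52.934) → (150.411,42.956) → (168.026,39.452) → (185.641,42.956) → (200.574,52.934) → (210.552,67.867) → (214.056,85.482). Closed: final G1 returns to the first vertex.

**Shape 2** — `<path>` open polyline, stroke `#000000` → engrave (S219, F2511). Machine vertices: (223.762,73.826) → (26.414,48.330) → (72.952,32.075) → (33.057,158.739) → (71.143,57.315) → (267.540,105.118). Open path.

; LightBurn 1.7.01
; GRBL device profile, absolute coords
G21
G90
G0 X214.056 Y85.482
M3 S219
G1 X210.552 Y103.097 F2511
G1 X200.574 Y118.030 F2511
G1 X185.641 Y128.008 F2511
G1 X168.026 Y131.512 F2511
G1 X150.411 Y128.008 F2511
G1 X135.478 Y118.030 F2511
G1 X125.500 Y103.097 F2511
G1 X121.996 Y85.482 F2511
G1 X125.500 Y67.867 F2511
G1 X135.478 Y52.934 F2511
G1 X150.411 Y42.956 F2511
G1 X168.026 Y39.452 F2511
G1 X185.641 Y42.956 F2511
G1 X200.574 Y52.934 F2511
G1 X210.552 Y67.867 F2511
G1 X214.056 Y85.482 F2511
M5
G0 X223.762 Y73.826
M3 S219
G1 X26.414 Y48.330 F2511
G1 X72.952 Y32.075 F2511
G1 X33.057 Y158.739 F2511
G1 X71.143 Y57.315 F2511
G1 X267.540 Y105.118 F2511
M5
G0 X0.000 Y0.000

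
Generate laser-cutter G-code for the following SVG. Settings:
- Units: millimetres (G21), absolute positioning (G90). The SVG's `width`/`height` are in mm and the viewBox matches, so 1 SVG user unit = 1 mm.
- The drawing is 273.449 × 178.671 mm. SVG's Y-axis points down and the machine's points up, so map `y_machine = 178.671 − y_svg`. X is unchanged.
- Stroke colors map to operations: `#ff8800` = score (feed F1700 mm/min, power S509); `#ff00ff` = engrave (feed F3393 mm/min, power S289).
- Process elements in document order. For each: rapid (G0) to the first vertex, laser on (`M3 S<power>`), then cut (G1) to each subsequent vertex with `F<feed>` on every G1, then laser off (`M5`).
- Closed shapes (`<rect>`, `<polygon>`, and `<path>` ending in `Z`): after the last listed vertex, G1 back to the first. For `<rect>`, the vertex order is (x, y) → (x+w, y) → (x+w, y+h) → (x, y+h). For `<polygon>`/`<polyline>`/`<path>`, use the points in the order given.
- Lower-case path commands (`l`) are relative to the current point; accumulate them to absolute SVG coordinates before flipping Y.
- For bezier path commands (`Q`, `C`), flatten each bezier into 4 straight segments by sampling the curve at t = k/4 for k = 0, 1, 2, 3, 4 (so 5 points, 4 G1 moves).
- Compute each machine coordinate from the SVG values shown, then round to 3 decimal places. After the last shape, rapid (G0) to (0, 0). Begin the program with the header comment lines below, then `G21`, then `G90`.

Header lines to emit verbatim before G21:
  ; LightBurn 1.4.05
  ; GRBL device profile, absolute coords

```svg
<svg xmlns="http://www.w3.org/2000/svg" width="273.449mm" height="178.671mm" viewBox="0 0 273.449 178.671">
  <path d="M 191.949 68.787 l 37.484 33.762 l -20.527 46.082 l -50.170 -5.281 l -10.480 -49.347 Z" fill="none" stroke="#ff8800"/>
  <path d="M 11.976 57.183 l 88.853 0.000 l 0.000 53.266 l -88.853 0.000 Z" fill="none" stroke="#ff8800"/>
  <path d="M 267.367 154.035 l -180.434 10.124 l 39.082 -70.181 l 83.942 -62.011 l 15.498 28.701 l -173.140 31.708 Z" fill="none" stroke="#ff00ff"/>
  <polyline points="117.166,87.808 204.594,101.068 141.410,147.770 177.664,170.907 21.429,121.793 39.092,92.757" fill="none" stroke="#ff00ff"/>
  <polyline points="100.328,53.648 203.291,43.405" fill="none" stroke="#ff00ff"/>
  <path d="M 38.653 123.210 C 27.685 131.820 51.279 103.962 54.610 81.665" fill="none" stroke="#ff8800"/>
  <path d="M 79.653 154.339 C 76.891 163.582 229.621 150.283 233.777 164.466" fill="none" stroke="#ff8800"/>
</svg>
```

Since the viewBox matches the mm dimensions, user units are millimetres directly. The only transform is the Y-flip y_m = 178.671 − y_svg.

Shape 1 is a regular polygon drawn with `<path>`. Its stroke #ff8800 means score at S509, F1700. After flipping Y the toolpath is (191.949,109.884) → (229.433,76.122) → (208.906,30.040) → (158.736,35.321) → (148.256,84.668) → (191.949,109.884), returning to the start.

Shape 2 is a rectangle drawn with `<path>`. Its stroke #ff8800 means score at S509, F1700. After flipping Y the toolpath is (11.976,121.488) → (100.829,121.488) → (100.829,68.222) → (11.976,68.222) → (11.976,121.488), returning to the start.

Shape 3 is a closed polygon drawn with `<path>`. Its stroke #ff00ff means engrave at S289, F3393. After flipping Y the toolpath is (267.367,24.636) → (86.933,14.512) → (126.015,84.693) → (209.957,146.704) → (225.455,118.003) → (52.315,86.295) → (267.367,24.636), returning to the start.

Shape 4 is a open polyline drawn with `<polyline>`. Its stroke #ff00ff means engrave at S289, F3393. After flipping Y the toolpath is (117.166,90.863) → (204.594,77.603) → (141.410,30.901) → (177.664,7.764) → (21.429,56.878) → (39.092,85.914).

Shape 5 is a line segment drawn with `<polyline>`. Its stroke #ff00ff means engrave at S289, F3393. After flipping Y the toolpath is (100.328,125.023) → (203.291,135.266).

Shape 6 is a cubic bezier drawn with `<path>`. Its stroke #ff8800 means score at S509, F1700. After flipping Y the toolpath is (38.653,55.461) → (36.051,55.185) → (41.269,64.643) → (49.169,79.897) → (54.610,97.006).

Shape 7 is a cubic bezier drawn with `<path>`. Its stroke #ff8800 means score at S509, F1700. After flipping Y the toolpath is (79.653,24.332) → (101.985,20.845) → (154.121,21.121) → (207.553,20.471) → (233.777,14.205).

; LightBurn 1.4.05
; GRBL device profile, absolute coords
G21
G90
G0 X191.949 Y109.884
M3 S509
G1 X229.433 Y76.122 F1700
G1 X208.906 Y30.040 F1700
G1 X158.736 Y35.321 F1700
G1 X148.256 Y84.668 F1700
G1 X191.949 Y109.884 F1700
M5
G0 X11.976 Y121.488
M3 S509
G1 X100.829 Y121.488 F1700
G1 X100.829 Y68.222 F1700
G1 X11.976 Y68.222 F1700
G1 X11.976 Y121.488 F1700
M5
G0 X267.367 Y24.636
M3 S289
G1 X86.933 Y14.512 F3393
G1 X126.015 Y84.693 F3393
G1 X209.957 Y146.704 F3393
G1 X225.455 Y118.003 F3393
G1 X52.315 Y86.295 F3393
G1 X267.367 Y24.636 F3393
M5
G0 X117.166 Y90.863
M3 S289
G1 X204.594 Y77.603 F3393
G1 X141.410 Y30.901 F3393
G1 X177.664 Y7.764 F3393
G1 X21.429 Y56.878 F3393
G1 X39.092 Y85.914 F3393
M5
G0 X100.328 Y125.023
M3 S289
G1 X203.291 Y135.266 F3393
M5
G0 X38.653 Y55.461
M3 S509
G1 X36.051 Y55.185 F1700
G1 X41.269 Y64.643 F1700
G1 X49.169 Y79.897 F1700
G1 X54.610 Y97.006 F1700
M5
G0 X79.653 Y24.332
M3 S509
G1 X101.985 Y20.845 F1700
G1 X154.121 Y21.121 F1700
G1 X207.553 Y20.471 F1700
G1 X233.777 Y14.205 F1700
M5
G0 X0.000 Y0.000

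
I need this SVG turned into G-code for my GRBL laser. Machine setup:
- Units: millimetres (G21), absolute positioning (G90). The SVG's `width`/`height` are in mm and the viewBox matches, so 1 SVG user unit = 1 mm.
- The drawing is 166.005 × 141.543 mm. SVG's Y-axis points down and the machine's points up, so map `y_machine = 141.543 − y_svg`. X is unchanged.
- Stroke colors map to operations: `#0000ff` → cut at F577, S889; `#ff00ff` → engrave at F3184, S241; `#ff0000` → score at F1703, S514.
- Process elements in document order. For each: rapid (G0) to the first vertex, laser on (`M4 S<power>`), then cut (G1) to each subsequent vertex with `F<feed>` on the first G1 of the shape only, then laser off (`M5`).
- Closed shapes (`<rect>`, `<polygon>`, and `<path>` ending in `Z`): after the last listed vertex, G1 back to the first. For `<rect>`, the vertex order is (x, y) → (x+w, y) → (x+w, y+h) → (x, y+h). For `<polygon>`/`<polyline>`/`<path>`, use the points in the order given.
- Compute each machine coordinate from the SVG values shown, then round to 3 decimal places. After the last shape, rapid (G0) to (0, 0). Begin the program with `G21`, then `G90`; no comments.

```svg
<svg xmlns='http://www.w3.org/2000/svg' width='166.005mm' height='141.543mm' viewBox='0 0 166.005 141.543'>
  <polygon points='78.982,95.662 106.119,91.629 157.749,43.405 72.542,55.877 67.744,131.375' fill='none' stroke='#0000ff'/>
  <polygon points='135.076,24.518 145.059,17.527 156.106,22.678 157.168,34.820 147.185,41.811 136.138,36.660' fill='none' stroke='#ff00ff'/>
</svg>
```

G21
G90
G0 X78.982 Y45.881
M4 S889
G1 X106.119 Y49.914 F577
G1 X157.749 Y98.138
G1 X72.542 Y85.666
G1 X67.744 Y10.168
G1 X78.982 Y45.881
M5
G0 X135.076 Y117.025
M4 S241
G1 X145.059 Y124.016 F3184
G1 X156.106 Y118.865
G1 X157.168 Y106.723
G1 X147.185 Y99.732
G1 X136.138 Y104.883
G1 X135.076 Y117.025
M5
G0 X0.000 Y0.000

1 u = 1 mm; y_m = 141.543 − y.

[1] `<polygon>` closed polygon, #0000ff→cut S889 F577: (78.982,45.881) → (106.119,49.914) → (157.749,98.138) → (72.542,85.666) → (67.744,10.168) → (78.982,45.881) (closed)

[2] `<polygon>` regular polygon, #ff00ff→engrave S241 F3184: (135.076,117.025) → (145.059,124.016) → (156.106,118.865) → (157.168,106.723) → (147.185,99.732) → (136.138,104.883) → (135.076,117.025) (closed)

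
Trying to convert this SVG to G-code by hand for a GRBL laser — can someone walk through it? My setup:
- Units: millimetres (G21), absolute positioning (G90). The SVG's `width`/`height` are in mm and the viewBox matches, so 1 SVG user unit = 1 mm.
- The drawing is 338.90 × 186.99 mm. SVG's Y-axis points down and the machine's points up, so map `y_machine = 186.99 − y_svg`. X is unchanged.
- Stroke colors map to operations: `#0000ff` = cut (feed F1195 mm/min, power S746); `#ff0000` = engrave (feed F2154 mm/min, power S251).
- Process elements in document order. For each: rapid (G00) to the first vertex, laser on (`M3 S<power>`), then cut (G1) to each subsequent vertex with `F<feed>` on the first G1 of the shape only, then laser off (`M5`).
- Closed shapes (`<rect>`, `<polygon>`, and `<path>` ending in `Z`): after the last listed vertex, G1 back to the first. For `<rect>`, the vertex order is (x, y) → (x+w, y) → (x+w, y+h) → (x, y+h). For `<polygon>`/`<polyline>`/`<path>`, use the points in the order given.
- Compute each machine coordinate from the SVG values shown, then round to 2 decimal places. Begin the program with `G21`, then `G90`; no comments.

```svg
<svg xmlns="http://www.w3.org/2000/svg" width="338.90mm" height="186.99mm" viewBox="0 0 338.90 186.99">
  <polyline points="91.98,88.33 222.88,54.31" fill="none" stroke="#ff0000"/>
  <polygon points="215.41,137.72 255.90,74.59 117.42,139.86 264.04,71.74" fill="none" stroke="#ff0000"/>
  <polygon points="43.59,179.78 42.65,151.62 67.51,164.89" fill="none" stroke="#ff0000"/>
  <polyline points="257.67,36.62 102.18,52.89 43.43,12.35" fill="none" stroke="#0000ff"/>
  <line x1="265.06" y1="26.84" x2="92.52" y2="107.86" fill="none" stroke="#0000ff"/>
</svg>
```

G21
G90
G00 X91.98 Y98.66
M3 S251
G1 X222.88 Y132.68 F2154
M5
G00 X215.41 Y49.27
M3 S251
G1 X255.90 Y112.40 F2154
G1 X117.42 Y47.13
G1 X264.04 Y115.25
G1 X215.41 Y49.27
M5
G00 X43.59 Y7.21
M3 S251
G1 X42.65 Y35.37 F2154
G1 X67.51 Y22.10
G1 X43.59 Y7.21
M5
G00 X257.67 Y150.37
M3 S746
G1 X102.18 Y134.10 F1195
G1 X43.43 Y174.64
M5
G00 X265.06 Y160.15
M3 S746
G1 X92.52 Y79.13 F1195
M5

viewBox `0 0 338.90 186.99` with mm width/height → 1 unit = 1 mm. Flip: y_m = 186.99 − y_svg.

**Shape 1** — `<polyline>` line segment, stroke `#ff0000` → engrave (S251, F2154). Machine vertices: (91.98,98.66) → (222.88,132.68). Open path.

**Shape 2** — `<polygon>` closed polygon, stroke `#ff0000` → engrave (S251, F2154). Machine vertices: (215.41,49.27) → (255.90,112.40) → (117.42,47.13) → (264.04,115.25) → (215.41,49.27). Closed: final G1 returns to the first vertex.

**Shape 3** — `<polygon>` regular polygon, stroke `#ff0000` → engrave (S251, F2154). Machine vertices: (43.59,7.21) → (42.65,35.37) → (67.51,22.10) → (43.59,7.21). Closed: final G1 returns to the first vertex.

**Shape 4** — `<polyline>` open polyline, stroke `#0000ff` → cut (S746, F1195). Machine vertices: (257.67,150.37) → (102.18,134.10) → (43.43,174.64). Open path.

**Shape 5** — `<line>` line segment, stroke `#0000ff` → cut (S746, F1195). Machine vertices: (265.06,160.15) → (92.52,79.13). Open path.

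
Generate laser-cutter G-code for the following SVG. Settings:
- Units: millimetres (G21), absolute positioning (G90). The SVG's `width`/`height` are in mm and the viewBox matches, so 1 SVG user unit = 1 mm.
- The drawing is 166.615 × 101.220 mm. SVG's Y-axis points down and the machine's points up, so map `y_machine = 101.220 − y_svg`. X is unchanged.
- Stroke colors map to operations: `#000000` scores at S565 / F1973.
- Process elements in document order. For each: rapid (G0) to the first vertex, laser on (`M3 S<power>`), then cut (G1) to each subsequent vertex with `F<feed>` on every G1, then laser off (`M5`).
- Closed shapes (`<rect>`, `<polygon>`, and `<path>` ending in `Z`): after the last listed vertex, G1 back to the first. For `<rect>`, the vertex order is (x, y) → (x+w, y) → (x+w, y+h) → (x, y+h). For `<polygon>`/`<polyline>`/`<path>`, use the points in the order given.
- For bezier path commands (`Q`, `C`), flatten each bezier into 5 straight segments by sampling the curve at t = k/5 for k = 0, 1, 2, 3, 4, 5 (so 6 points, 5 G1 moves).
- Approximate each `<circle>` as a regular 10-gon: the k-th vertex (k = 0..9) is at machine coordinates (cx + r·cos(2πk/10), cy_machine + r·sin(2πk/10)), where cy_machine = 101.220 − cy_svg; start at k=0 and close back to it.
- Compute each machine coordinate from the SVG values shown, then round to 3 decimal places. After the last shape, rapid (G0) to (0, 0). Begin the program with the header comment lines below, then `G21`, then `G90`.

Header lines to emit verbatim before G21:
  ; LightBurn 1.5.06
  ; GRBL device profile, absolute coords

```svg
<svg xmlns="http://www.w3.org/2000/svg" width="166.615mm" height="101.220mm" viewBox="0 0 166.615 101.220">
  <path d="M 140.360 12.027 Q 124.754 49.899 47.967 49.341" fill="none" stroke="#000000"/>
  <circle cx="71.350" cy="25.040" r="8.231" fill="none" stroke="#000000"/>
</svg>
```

; LightBurn 1.5.06
; GRBL device profile, absolute coords
G21
G90
G0 X140.360 Y89.193
M3 S565
G1 X131.670 Y75.581 F1973
G1 X118.086 Y65.044 F1973
G1 X99.608 Y57.581 F1973
G1 X76.235 Y53.193 F1973
G1 X47.967 Y51.879 F1973
M5
G0 X79.581 Y76.180
M3 S565
G1 X78.009 Y81.018 F1973
G1 X73.894 Y84.008 F1973
G1 X68.806 Y84.008 F1973
G1 X64.691 Y81.018 F1973
G1 X63.119 Y76.180 F1973
G1 X64.691 Y71.342 F1973
G1 X68.806 Y68.352 F1973
G1 X73.894 Y68.352 F1973
G1 X78.009 Y71.342 F1973
G1 X79.581 Y76.180 F1973
M5
G0 X0.000 Y0.000

Since the viewBox matches the mm dimensions, user units are millimetres directly. The only transform is the Y-flip y_m = 101.220 − y_svg.

Shape 1 is a quadratic bezier drawn with `<path>`. Its stroke #000000 means score at S565, F1973. After flipping Y the toolpath is (140.360,89.193) → (131.670,75.581) → (118.086,65.044) → (99.608,57.581) → (76.235,53.193) → (47.967,51.879).

Shape 2 is a circle drawn with `<circle>`. Its stroke #000000 means score at S565, F1973. After flipping Y the toolpath is (79.581,76.180) → (78.009,81.018) → (73.894,84.008) → (68.806,84.008) → (64.691,81.018) → (63.119,76.180) → (64.691,71.342) → (68.806,68.352) → (73.894,68.352) → (78.009,71.342) → (79.581,76.180), returning to the start.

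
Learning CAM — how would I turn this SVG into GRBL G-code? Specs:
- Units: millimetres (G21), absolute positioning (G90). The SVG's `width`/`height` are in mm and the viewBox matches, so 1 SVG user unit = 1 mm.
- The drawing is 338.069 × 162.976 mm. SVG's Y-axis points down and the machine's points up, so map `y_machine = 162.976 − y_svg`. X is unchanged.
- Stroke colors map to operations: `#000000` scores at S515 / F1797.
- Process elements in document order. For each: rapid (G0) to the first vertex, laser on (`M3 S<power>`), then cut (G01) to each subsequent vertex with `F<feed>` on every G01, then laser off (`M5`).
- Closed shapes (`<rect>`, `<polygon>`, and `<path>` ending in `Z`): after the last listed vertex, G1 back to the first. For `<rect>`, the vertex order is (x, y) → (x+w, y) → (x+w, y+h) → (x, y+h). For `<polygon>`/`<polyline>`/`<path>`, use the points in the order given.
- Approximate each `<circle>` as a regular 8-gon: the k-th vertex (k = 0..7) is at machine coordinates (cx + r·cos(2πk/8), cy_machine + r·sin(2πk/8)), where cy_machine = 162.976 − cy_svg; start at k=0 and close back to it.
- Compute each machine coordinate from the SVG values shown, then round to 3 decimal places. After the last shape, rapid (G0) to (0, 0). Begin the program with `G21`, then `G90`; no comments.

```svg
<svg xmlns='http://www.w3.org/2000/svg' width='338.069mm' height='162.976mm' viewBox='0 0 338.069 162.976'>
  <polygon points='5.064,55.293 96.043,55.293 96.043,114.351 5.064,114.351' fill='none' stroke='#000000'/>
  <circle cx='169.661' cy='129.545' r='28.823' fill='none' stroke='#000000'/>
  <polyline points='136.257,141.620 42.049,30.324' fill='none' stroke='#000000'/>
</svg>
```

viewBox `0 0 338.069 162.976` with mm width/height → 1 unit = 1 mm. Flip: y_m = 162.976 − y_svg.

**Shape 1** — `<polygon>` rectangle, stroke `#000000` → score (S515, F1797). Machine vertices: (5.064,107.683) → (96.043,107.683) → (96.043,48.625) → (5.064,48.625) → (5.064,107.683). Closed: final G1 returns to the first vertex.

**Shape 2** — `<circle>` circle, stroke `#000000` → score (S515, F1797). Machine vertices: (198.484,33.431) → (190.042,53.812) → (169.661,62.254) → (149.280,53.812) → (140.838,33.431) → (149.280,13.050) → (169.661,4.608) → (190.042,13.050) → (198.484,33.431). Closed: final G1 returns to the first vertex.

**Shape 3** — `<polyline>` line segment, stroke `#000000` → score (S515, F1797). Machine vertices: (136.257,21.356) → (42.049,132.652). Open path.

G21
G90
G0 X5.064 Y107.683
M3 S515
G01 X96.043 Y107.683 F1797
G01 X96.043 Y48.625 F1797
G01 X5.064 Y48.625 F1797
G01 X5.064 Y107.683 F1797
M5
G0 X198.484 Y33.431
M3 S515
G01 X190.042 Y53.812 F1797
G01 X169.661 Y62.254 F1797
G01 X149.280 Y53.812 F1797
G01 X140.838 Y33.431 F1797
G01 X149.280 Y13.050 F1797
G01 X169.661 Y4.608 F1797
G01 X190.042 Y13.050 F1797
G01 X198.484 Y33.431 F1797
M5
G0 X136.257 Y21.356
M3 S515
G01 X42.049 Y132.652 F1797
M5
G0 X0.000 Y0.000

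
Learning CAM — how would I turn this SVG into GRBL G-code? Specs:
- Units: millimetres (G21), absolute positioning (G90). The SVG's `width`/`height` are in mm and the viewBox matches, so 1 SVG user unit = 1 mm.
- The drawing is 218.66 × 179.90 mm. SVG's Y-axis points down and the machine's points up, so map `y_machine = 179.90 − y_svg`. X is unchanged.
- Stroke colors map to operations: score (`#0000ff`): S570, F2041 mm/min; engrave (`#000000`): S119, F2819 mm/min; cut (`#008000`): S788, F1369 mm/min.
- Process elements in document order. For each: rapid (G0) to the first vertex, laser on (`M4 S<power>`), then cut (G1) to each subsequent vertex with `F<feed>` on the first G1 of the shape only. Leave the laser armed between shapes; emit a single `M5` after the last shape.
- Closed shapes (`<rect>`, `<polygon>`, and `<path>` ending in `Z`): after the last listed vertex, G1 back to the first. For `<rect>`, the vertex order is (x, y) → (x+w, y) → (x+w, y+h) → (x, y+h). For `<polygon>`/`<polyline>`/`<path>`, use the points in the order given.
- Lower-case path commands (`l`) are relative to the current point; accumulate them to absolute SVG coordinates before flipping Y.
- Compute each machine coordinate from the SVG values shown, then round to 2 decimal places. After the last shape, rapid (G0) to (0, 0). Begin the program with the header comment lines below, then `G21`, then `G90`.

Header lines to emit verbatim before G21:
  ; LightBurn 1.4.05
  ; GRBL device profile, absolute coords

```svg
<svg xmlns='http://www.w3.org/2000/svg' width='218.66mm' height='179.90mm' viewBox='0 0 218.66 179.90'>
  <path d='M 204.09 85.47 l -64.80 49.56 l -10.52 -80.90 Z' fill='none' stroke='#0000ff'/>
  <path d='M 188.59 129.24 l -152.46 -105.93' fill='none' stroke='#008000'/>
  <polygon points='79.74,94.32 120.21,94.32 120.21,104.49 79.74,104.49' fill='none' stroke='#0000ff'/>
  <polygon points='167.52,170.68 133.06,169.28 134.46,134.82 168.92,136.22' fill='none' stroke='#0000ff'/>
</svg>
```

1 u = 1 mm; y_m = 179.90 − y.

[1] `<path>` regular polygon, #0000ff→score S570 F2041: (204.09,94.43) → (139.29,44.87) → (128.77,125.77) → (204.09,94.43) (closed)

[2] `<path>` line segment, #008000→cut S788 F1369: (188.59,50.66) → (36.13,156.59)

[3] `<polygon>` rectangle, #0000ff→score S570 F2041: (79.74,85.58) → (120.21,85.58) → (120.21,75.41) → (79.74,75.41) → (79.74,85.58) (closed)

[4] `<polygon>` regular polygon, #0000ff→score S570 F2041: (167.52,9.22) → (133.06,10.62) → (134.46,45.08) → (168.92,43.68) → (167.52,9.22) (closed)

; LightBurn 1.4.05
; GRBL device profile, absolute coords
G21
G90
G0 X204.09 Y94.43
M4 S570
G1 X139.29 Y44.87 F2041
G1 X128.77 Y125.77
G1 X204.09 Y94.43
G0 X188.59 Y50.66
M4 S788
G1 X36.13 Y156.59 F1369
G0 X79.74 Y85.58
M4 S570
G1 X120.21 Y85.58 F2041
G1 X120.21 Y75.41
G1 X79.74 Y75.41
G1 X79.74 Y85.58
G0 X167.52 Y9.22
M4 S570
G1 X133.06 Y10.62 F2041
G1 X134.46 Y45.08
G1 X168.92 Y43.68
G1 X167.52 Y9.22
M5
G0 X0.00 Y0.00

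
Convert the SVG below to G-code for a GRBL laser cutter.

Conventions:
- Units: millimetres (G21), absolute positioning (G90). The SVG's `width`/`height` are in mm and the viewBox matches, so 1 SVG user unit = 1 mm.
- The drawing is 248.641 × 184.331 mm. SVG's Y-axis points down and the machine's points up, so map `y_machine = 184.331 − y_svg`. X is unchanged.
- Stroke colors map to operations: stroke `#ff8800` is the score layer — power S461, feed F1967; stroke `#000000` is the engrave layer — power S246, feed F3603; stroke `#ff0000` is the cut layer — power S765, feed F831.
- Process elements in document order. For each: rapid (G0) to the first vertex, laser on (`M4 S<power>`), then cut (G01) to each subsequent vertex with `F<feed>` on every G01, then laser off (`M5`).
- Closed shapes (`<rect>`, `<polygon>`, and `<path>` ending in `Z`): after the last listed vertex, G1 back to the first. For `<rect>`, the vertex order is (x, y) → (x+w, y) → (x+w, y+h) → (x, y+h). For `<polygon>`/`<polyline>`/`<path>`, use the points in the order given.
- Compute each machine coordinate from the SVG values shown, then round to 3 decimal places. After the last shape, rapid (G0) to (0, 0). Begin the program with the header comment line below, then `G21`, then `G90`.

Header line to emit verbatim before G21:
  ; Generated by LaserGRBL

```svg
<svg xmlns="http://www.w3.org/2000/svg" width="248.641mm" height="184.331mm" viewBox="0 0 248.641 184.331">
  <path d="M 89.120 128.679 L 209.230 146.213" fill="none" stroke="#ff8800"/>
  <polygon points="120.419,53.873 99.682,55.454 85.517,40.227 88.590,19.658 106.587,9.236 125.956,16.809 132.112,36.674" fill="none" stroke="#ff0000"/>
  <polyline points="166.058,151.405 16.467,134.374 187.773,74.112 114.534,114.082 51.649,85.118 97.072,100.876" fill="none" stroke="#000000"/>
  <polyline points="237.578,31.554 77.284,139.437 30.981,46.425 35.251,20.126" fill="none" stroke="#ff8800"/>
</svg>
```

viewBox `0 0 248.641 184.331` with mm width/height → 1 unit = 1 mm. Flip: y_m = 184.331 − y_svg.

**Shape 1** — `<path>` line segment, stroke `#ff8800` → score (S461, F1967). Machine vertices: (89.120,55.652) → (209.230,38.118). Open path.

**Shape 2** — `<polygon>` regular polygon, stroke `#ff0000` → cut (S765, F831). Machine vertices: (120.419,130.458) → (99.682,128.877) → (85.517,144.104) → (88.590,164.673) → (106.587,175.095) → (125.956,167.522) → (132.112,147.657) → (120.419,130.458). Closed: final G1 returns to the first vertex.

**Shape 3** — `<polyline>` open polyline, stroke `#000000` → engrave (S246, F3603). Machine vertices: (166.058,32.926) → (16.467,49.957) → (187.773,110.219) → (114.534,70.249) → (51.649,99.213) → (97.072,83.455). Open path.

**Shape 4** — `<polyline>` open polyline, stroke `#ff8800` → score (S461, F1967). Machine vertices: (237.578,152.777) → (77.284,44.894) → (30.981,137.906) → (35.251,164.205). Open path.

; Generated by LaserGRBL
G21
G90
G0 X89.120 Y55.652
M4 S461
G01 X209.230 Y38.118 F1967
M5
G0 X120.419 Y130.458
M4 S765
G01 X99.682 Y128.877 F831
G01 X85.517 Y144.104 F831
G01 X88.590 Y164.673 F831
G01 X106.587 Y175.095 F831
G01 X125.956 Y167.522 F831
G01 X132.112 Y147.657 F831
G01 X120.419 Y130.458 F831
M5
G0 X166.058 Y32.926
M4 S246
G01 X16.467 Y49.957 F3603
G01 X187.773 Y110.219 F3603
G01 X114.534 Y70.249 F3603
G01 X51.649 Y99.213 F3603
G01 X97.072 Y83.455 F3603
M5
G0 X237.578 Y152.777
M4 S461
G01 X77.284 Y44.894 F1967
G01 X30.981 Y137.906 F1967
G01 X35.251 Y164.205 F1967
M5
G0 X0.000 Y0.000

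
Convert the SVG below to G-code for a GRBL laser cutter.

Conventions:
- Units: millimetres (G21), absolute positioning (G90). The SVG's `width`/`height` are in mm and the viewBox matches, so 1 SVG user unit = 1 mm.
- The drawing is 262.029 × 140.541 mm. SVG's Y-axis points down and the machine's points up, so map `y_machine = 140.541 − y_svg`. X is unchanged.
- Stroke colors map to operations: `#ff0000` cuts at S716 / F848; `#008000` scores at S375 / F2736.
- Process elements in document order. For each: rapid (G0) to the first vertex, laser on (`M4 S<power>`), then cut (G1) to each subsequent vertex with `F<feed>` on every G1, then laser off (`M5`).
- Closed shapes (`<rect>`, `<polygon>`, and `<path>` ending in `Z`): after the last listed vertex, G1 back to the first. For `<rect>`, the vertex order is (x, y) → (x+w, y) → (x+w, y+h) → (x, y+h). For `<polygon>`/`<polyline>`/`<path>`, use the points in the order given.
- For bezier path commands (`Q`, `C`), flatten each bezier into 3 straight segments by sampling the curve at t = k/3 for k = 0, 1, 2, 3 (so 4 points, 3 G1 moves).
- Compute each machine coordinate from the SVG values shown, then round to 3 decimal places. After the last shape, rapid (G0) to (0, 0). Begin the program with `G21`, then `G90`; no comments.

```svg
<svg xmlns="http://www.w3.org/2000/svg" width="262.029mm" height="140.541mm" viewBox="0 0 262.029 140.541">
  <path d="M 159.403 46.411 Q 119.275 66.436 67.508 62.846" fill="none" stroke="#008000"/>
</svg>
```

G21
G90
G0 X159.403 Y94.130
M4 S375
G1 X131.358 Y83.404 F2736
G1 X100.726 Y77.926 F2736
G1 X67.508 Y77.695 F2736
M5
G0 X0.000 Y0.000

Since the viewBox matches the mm dimensions, user units are millimetres directly. The only transform is the Y-flip y_m = 140.541 − y_svg.

Shape 1 is a quadratic bezier drawn with `<path>`. Its stroke #008000 means score at S375, F2736. After flipping Y the toolpath is (159.403,94.130) → (131.358,83.404) → (100.726,77.926) → (67.508,77.695).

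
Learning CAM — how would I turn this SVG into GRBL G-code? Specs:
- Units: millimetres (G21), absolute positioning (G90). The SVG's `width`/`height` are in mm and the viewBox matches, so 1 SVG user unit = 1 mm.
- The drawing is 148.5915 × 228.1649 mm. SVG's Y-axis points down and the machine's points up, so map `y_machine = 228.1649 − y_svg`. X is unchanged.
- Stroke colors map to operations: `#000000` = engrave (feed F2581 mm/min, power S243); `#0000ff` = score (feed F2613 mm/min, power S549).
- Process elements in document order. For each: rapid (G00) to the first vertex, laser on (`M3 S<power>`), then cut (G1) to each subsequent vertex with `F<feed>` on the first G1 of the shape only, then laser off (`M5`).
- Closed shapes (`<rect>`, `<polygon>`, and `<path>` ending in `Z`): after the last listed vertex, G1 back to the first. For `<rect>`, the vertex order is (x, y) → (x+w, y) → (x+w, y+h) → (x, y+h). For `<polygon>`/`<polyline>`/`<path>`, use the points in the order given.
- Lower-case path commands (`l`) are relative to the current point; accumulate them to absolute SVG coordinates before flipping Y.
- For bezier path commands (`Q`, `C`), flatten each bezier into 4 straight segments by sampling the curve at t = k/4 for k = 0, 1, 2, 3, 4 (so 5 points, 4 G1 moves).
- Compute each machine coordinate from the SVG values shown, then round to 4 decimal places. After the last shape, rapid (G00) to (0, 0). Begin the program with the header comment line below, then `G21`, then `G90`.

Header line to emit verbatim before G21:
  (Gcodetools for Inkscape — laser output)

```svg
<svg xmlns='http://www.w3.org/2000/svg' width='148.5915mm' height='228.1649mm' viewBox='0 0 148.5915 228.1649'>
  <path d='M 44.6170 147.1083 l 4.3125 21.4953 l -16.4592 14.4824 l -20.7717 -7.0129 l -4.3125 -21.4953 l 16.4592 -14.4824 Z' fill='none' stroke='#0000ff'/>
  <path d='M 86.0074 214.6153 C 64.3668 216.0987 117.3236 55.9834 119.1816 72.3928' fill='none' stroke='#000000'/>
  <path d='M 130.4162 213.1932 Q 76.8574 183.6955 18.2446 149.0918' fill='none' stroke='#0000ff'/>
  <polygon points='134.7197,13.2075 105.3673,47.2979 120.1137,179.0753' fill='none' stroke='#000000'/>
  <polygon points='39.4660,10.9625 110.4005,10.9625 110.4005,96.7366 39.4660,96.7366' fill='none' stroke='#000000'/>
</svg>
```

viewBox `0 0 148.5915 228.1649` with mm width/height → 1 unit = 1 mm. Flip: y_m = 228.1649 − y_svg.

**Shape 1** — `<path>` regular polygon, stroke `#0000ff` → score (S549, F2613). Machine vertices: (44.6170,81.0566) → (48.9295,59.5613) → (32.4703,45.0789) → (11.6986,52.0918) → (7.3861,73.5871) → (23.8453,88.0695) → (44.6170,81.0566). Closed: final G1 returns to the first vertex.

**Shape 2** — `<path>` cubic bezier, stroke `#000000` → engrave (S243, F2581). Control points (SVG): P0=(86.0074,214.6153), P1=(64.3668,216.0987), P2=(117.3236,55.9834), P3=(119.1816,72.3928); sampled at t=k/4. Machine vertices: (86.0074,13.5496) → (81.8000,37.4536) → (93.7825,90.2581) → (110.1711,140.2639) → (119.1816,155.7721). Open path.

**Shape 3** — `<path>` quadratic bezier, stroke `#0000ff` → score (S549, F2613). Control points (SVG): P0=(130.4162,213.1932), P1=(76.8574,183.6955), P2=(18.2446,149.0918); sampled at t=k/4. Machine vertices: (130.4162,14.9717) → (103.3209,30.0397) → (75.5939,45.7459) → (47.2351,62.0904) → (18.2446,79.0731). Open path.

**Shape 4** — `<polygon>` closed polygon, stroke `#000000` → engrave (S243, F2581). Machine vertices: (134.7197,214.9574) → (105.3673,180.8670) → (120.1137,49.0896) → (134.7197,214.9574). Closed: final G1 returns to the first vertex.

**Shape 5** — `<polygon>` rectangle, stroke `#000000` → engrave (S243, F2581). Machine vertices: (39.4660,217.2024) → (110.4005,217.2024) → (110.4005,131.4283) → (39.4660,131.4283) → (39.4660,217.2024). Closed: final G1 returns to the first vertex.

(Gcodetools for Inkscape — laser output)
G21
G90
G00 X44.6170 Y81.0566
M3 S549
G1 X48.9295 Y59.5613 F2613
G1 X32.4703 Y45.0789
G1 X11.6986 Y52.0918
G1 X7.3861 Y73.5871
G1 X23.8453 Y88.0695
G1 X44.6170 Y81.0566
M5
G00 X86.0074 Y13.5496
M3 S243
G1 X81.8000 Y37.4536 F2581
G1 X93.7825 Y90.2581
G1 X110.1711 Y140.2639
G1 X119.1816 Y155.7721
M5
G00 X130.4162 Y14.9717
M3 S549
G1 X103.3209 Y30.0397 F2613
G1 X75.5939 Y45.7459
G1 X47.2351 Y62.0904
G1 X18.2446 Y79.0731
M5
G00 X134.7197 Y214.9574
M3 S243
G1 X105.3673 Y180.8670 F2581
G1 X120.1137 Y49.0896
G1 X134.7197 Y214.9574
M5
G00 X39.4660 Y217.2024
M3 S243
G1 X110.4005 Y217.2024 F2581
G1 X110.4005 Y131.4283
G1 X39.4660 Y131.4283
G1 X39.4660 Y217.2024
M5
G00 X0.0000 Y0.0000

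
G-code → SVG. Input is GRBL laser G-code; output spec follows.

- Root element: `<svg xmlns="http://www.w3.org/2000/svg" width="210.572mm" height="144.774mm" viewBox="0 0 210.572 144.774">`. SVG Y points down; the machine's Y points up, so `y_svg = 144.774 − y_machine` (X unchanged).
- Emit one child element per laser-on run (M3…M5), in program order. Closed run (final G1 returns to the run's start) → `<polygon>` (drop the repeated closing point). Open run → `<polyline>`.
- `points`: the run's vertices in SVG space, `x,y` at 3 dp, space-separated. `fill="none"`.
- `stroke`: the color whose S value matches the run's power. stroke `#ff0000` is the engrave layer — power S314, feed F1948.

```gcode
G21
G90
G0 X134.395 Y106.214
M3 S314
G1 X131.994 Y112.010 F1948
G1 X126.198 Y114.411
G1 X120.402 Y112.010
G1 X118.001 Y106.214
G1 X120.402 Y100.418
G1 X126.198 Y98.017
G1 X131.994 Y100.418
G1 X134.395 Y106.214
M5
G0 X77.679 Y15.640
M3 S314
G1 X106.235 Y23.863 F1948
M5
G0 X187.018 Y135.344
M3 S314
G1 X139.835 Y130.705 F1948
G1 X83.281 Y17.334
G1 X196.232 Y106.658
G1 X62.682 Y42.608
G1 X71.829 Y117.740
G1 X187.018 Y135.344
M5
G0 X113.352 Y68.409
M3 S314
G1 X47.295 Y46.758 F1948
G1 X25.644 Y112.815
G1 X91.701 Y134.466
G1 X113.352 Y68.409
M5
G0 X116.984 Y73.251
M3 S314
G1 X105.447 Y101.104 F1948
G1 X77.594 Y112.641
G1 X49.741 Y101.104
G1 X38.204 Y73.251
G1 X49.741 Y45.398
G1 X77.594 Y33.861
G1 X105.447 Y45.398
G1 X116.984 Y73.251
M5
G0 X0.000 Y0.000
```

Each laser-on run becomes one SVG element. Flip Y back into SVG space with y_svg = 144.774 − y_machine. Every run uses S314, so all elements get stroke `#ff0000` (engrave).

Run 1: The run returns to its start, so emit a `<polygon>` with points (Y-flipped): 134.395,38.560 131.994,32.764 126.198,30.363 120.402,32.764 118.001,38.560 120.402,44.356 126.198,46.757 131.994,44.356.

Run 2: The run is open, so emit a `<polyline>` with points (Y-flipped): 77.679,129.134 106.235,120.911.

Run 3: The run returns to its start, so emit a `<polygon>` with points (Y-flipped): 187.018,9.430 139.835,14.069 83.281,127.440 196.232,38.116 62.682,102.166 71.829,27.034.

Run 4: The run returns to its start, so emit a `<polygon>` with points (Y-flipped): 113.352,76.365 47.295,98.016 25.644,31.959 91.701,10.308.

Run 5: The run returns to its start, so emit a `<polygon>` with points (Y-flipped): 116.984,71.523 105.447,43.670 77.594,32.133 49.741,43.670 38.204,71.523 49.741,99.376 77.594,110.913 105.447,99.376.

<svg xmlns="http://www.w3.org/2000/svg" width="210.572mm" height="144.774mm" viewBox="0 0 210.572 144.774">
  <polygon points="134.395,38.560 131.994,32.764 126.198,30.363 120.402,32.764 118.001,38.560 120.402,44.356 126.198,46.757 131.994,44.356" fill="none" stroke="#ff0000"/>
  <polyline points="77.679,129.134 106.235,120.911" fill="none" stroke="#ff0000"/>
  <polygon points="187.018,9.430 139.835,14.069 83.281,127.440 196.232,38.116 62.682,102.166 71.829,27.034" fill="none" stroke="#ff0000"/>
  <polygon points="113.352,76.365 47.295,98.016 25.644,31.959 91.701,10.308" fill="none" stroke="#ff0000"/>
  <polygon points="116.984,71.523 105.447,43.670 77.594,32.133 49.741,43.670 38.204,71.523 49.741,99.376 77.594,110.913 105.447,99.376" fill="none" stroke="#ff0000"/>
</svg>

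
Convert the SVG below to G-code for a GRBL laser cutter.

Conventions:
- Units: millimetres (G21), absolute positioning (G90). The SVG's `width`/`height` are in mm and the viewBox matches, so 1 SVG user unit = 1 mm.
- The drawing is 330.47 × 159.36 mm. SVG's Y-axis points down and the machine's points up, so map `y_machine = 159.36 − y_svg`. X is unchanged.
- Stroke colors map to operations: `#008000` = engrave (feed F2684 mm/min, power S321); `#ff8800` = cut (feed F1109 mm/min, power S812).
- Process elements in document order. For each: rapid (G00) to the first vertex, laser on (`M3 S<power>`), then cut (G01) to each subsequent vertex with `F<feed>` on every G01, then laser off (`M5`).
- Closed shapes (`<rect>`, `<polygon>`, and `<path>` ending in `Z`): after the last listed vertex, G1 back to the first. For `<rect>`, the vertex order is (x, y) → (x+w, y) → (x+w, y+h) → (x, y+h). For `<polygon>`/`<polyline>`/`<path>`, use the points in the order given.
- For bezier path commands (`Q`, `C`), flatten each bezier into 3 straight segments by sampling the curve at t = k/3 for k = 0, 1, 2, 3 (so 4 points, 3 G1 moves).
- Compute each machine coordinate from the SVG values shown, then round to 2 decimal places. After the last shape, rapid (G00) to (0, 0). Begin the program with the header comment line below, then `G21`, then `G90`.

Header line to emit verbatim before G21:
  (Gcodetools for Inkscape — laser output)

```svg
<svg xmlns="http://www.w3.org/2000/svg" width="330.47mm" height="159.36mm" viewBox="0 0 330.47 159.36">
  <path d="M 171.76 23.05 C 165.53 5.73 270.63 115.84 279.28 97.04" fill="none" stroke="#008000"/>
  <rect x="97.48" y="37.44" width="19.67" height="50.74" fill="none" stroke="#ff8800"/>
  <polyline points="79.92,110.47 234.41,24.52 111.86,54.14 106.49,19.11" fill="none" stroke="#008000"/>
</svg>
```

(Gcodetools for Inkscape — laser output)
G21
G90
G00 X171.76 Y136.31
M3 S321
G01 X194.94 Y120.65 F2684
G01 X246.18 Y77.00 F2684
G01 X279.28 Y62.32 F2684
M5
G00 X97.48 Y121.92
M3 S812
G01 X117.15 Y121.92 F1109
G01 X117.15 Y71.18 F1109
G01 X97.48 Y71.18 F1109
G01 X97.48 Y121.92 F1109
M5
G00 X79.92 Y48.89
M3 S321
G01 X234.41 Y134.84 F2684
G01 X111.86 Y105.22 F2684
G01 X106.49 Y140.25 F2684
M5
G00 X0.00 Y0.00

1 u = 1 mm; y_m = 159.36 − y.

[1] `<path>` cubic bezier, #008000→engrave S321 F2684: (171.76,136.31) → (194.94,120.65) → (246.18,77.00) → (279.28,62.32)

[2] `<rect>` rectangle, #ff8800→cut S812 F1109: (97.48,121.92) → (117.15,121.92) → (117.15,71.18) → (97.48,71.18) → (97.48,121.92) (closed)

[3] `<polyline>` open polyline, #008000→engrave S321 F2684: (79.92,48.89) → (234.41,134.84) → (111.86,105.22) → (106.49,140.25)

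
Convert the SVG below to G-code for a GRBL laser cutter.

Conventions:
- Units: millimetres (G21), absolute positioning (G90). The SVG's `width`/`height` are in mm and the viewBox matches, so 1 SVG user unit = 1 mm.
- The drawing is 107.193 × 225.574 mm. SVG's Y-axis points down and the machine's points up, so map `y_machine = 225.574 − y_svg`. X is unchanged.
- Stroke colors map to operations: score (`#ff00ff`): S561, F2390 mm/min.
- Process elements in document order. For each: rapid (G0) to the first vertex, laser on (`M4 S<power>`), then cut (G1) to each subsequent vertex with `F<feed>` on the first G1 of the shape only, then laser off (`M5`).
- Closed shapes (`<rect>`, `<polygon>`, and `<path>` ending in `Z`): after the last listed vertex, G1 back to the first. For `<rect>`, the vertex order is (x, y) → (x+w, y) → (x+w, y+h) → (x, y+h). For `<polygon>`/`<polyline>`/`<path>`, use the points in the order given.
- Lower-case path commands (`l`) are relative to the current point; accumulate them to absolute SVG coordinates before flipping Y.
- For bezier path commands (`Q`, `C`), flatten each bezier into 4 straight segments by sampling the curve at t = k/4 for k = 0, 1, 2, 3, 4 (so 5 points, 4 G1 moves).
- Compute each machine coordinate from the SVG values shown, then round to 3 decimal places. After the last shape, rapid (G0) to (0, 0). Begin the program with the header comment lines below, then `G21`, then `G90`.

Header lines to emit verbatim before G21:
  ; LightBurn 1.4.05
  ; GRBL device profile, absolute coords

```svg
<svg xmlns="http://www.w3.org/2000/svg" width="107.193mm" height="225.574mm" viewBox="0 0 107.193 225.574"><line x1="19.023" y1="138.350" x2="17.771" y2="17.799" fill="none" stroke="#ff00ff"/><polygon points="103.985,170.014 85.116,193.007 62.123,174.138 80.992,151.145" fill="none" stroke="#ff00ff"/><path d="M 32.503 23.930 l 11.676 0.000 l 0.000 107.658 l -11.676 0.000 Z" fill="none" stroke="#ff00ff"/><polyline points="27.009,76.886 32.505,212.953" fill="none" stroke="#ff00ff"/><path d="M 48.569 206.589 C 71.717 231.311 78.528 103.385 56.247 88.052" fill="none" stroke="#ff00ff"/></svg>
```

viewBox `0 0 107.193 225.574` with mm width/height → 1 unit = 1 mm. Flip: y_m = 225.574 − y_svg.

**Shape 1** — `<line>` line segment, stroke `#ff00ff` → score (S561, F2390). Machine vertices: (19.023,87.224) → (17.771,207.775). Open path.

**Shape 2** — `<polygon>` regular polygon, stroke `#ff00ff` → score (S561, F2390). Machine vertices: (103.985,55.560) → (85.116,32.567) → (62.123,51.436) → (80.992,74.429) → (103.985,55.560). Closed: final G1 returns to the first vertex.

**Shape 3** — `<path>` rectangle, stroke `#ff00ff` → score (S561, F2390). Machine vertices: (32.503,201.644) → (44.179,201.644) → (44.179,93.986) → (32.503,93.986) → (32.503,201.644). Closed: final G1 returns to the first vertex.

**Shape 4** — `<polyline>` line segment, stroke `#ff00ff` → score (S561, F2390). Machine vertices: (27.009,148.688) → (32.505,12.621). Open path.

**Shape 5** — `<path>` cubic bezier, stroke `#ff00ff` → score (S561, F2390). Control points (SVG): P0=(48.569,206.589), P1=(71.717,231.311), P2=(78.528,103.385), P3=(56.247,88.052); sampled at t=k/4. Machine vertices: (48.569,18.985) → (62.668,24.921) → (69.444,63.233) → (67.702,109.055) → (56.247,137.522). Open path.

; LightBurn 1.4.05
; GRBL device profile, absolute coords
G21
G90
G0 X19.023 Y87.224
M4 S561
G1 X17.771 Y207.775 F2390
M5
G0 X103.985 Y55.560
M4 S561
G1 X85.116 Y32.567 F2390
G1 X62.123 Y51.436
G1 X80.992 Y74.429
G1 X103.985 Y55.560
M5
G0 X32.503 Y201.644
M4 S561
G1 X44.179 Y201.644 F2390
G1 X44.179 Y93.986
G1 X32.503 Y93.986
G1 X32.503 Y201.644
M5
G0 X27.009 Y148.688
M4 S561
G1 X32.505 Y12.621 F2390
M5
G0 X48.569 Y18.985
M4 S561
G1 X62.668 Y24.921 F2390
G1 X69.444 Y63.233
G1 X67.702 Y109.055
G1 X56.247 Y137.522
M5
G0 X0.000 Y0.000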